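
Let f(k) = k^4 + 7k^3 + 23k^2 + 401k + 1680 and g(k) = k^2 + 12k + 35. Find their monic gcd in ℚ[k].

k^2 + 12k + 35

Repeated division with remainder:
  k^4 + 7k^3 + 23k^2 + 401k + 1680 = (k^2 - 5k + 48)(k^2 + 12k + 35) + (0)
The last nonzero remainder k^2 + 12k + 35 is already monic.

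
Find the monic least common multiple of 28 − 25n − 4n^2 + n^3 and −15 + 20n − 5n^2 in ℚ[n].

−84 + 103n − 13n^2 − 7n^3 + n^4

Euclidean algorithm in ℚ[n]:
  n^3 − 4n^2 − 25n + 28 = (−(1/5)n)(−5n^2 + 20n − 15) + (−28n + 28)
  −5n^2 + 20n − 15 = ((5/28)n − 15/28)(−28n + 28) + (0)
Last nonzero remainder: −28n + 28. Dividing through by −28 gives the monic gcd n − 1.
Then lcm(f, g) = f·g / gcd(f, g); expanding and making the result monic gives the answer.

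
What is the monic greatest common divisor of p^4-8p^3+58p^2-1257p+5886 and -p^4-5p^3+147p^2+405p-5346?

Repeated division with remainder:
  p^4-8p^3+58p^2-1257p+5886 = (-1)(-p^4-5p^3+147p^2+405p-5346) + (-13p^3+205p^2-852p+540)
  -p^4-5p^3+147p^2+405p-5346 = ((1/13)p+270/169)(-13p^3+205p^2-852p+540) + (-(19431/169)p^2+(291465/169)p-1049274/169)
  -13p^3+205p^2-852p+540 = ((2197/19431)p-1690/19431)(-(19431/169)p^2+(291465/169)p-1049274/169) + (0)
Last nonzero remainder: -(19431/169)p^2+(291465/169)p-1049274/169. Dividing through by -19431/169 gives the monic gcd p^2-15p+54.

p^2-15p+54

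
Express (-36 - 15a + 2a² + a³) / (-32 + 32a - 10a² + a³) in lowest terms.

Repeated division with remainder:
  a³ + 2a² - 15a - 36 = (a³ - 10a² + 32a - 32) + (12a² - 47a - 4)
  a³ - 10a² + 32a - 32 = ((1/12)a - 73/144)(12a² - 47a - 4) + ((1225/144)a - 1225/36)
  12a² - 47a - 4 = ((1728/1225)a + 144/1225)((1225/144)a - 1225/36) + (0)
Last nonzero remainder: (1225/144)a - 1225/36. Dividing through by 1225/144 gives the monic gcd a - 4.
Cancel a - 4 from numerator and denominator to get the reduced form.

(9 + 6a + a²)/(8 - 6a + a²)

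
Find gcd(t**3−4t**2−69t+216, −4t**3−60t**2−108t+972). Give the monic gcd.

t−3

Euclidean algorithm in ℚ[t]:
  t**3−4t**2−69t+216 = (−1/4)(−4t**3−60t**2−108t+972) + (−19t**2−96t+459)
  −4t**3−60t**2−108t+972 = ((4/19)t+756/361)(−19t**2−96t+459) + (−(1296/361)t+3888/361)
  −19t**2−96t+459 = ((6859/1296)t+6137/144)(−(1296/361)t+3888/361) + (0)
Last nonzero remainder: −(1296/361)t+3888/361. Dividing through by −1296/361 gives the monic gcd t−3.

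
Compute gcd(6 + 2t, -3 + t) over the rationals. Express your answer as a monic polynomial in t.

1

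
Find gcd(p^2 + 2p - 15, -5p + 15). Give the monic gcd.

p - 3

By polynomial division,
  p^2 + 2p - 15 = (-(1/5)p - 1)(-5p + 15) + (0)
Last nonzero remainder: -5p + 15. Dividing through by -5 gives the monic gcd p - 3.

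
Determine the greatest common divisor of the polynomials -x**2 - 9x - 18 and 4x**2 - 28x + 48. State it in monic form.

Repeated division with remainder:
  -x**2 - 9x - 18 = (-1/4)(4x**2 - 28x + 48) + (-16x - 6)
  4x**2 - 28x + 48 = (-(1/4)x + 59/32)(-16x - 6) + (945/16)
  -16x - 6 = (-(256/945)x - 32/315)(945/16) + (0)
The last nonzero remainder is the constant 945/16, so the polynomials are coprime and gcd = 1.

1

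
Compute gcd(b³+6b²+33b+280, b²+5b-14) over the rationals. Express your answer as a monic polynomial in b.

Apply the Euclidean algorithm:
  b³+6b²+33b+280 = (b+1)(b²+5b-14) + (42b+294)
  b²+5b-14 = ((1/42)b-1/21)(42b+294) + (0)
Last nonzero remainder: 42b+294. Dividing through by 42 gives the monic gcd b+7.

b+7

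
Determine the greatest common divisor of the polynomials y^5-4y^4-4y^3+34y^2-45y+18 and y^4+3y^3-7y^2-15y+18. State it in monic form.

Euclidean algorithm in ℚ[y]:
  y^5-4y^4-4y^3+34y^2-45y+18 = (y-7)(y^4+3y^3-7y^2-15y+18) + (24y^3-168y+144)
  y^4+3y^3-7y^2-15y+18 = ((1/24)y+1/8)(24y^3-168y+144) + (0)
Last nonzero remainder: 24y^3-168y+144. Dividing through by 24 gives the monic gcd y^3-7y+6.

y^3-7y+6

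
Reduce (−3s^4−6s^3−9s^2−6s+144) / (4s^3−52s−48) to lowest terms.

(−3s^3+3s^2−18s+48)/(4s^2−12s−16)

Apply the Euclidean algorithm:
  −3s^4−6s^3−9s^2−6s+144 = (−(3/4)s−3/2)(4s^3−52s−48) + (−48s^2−120s+72)
  4s^3−52s−48 = (−(1/12)s+5/24)(−48s^2−120s+72) + (−21s−63)
  −48s^2−120s+72 = ((16/7)s−8/7)(−21s−63) + (0)
Last nonzero remainder: −21s−63. Dividing through by −21 gives the monic gcd s+3.
Cancel s+3 from numerator and denominator to get the reduced form.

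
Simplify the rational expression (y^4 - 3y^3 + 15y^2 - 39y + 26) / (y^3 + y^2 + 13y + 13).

Euclidean algorithm in ℚ[y]:
  y^4 - 3y^3 + 15y^2 - 39y + 26 = (y - 4)(y^3 + y^2 + 13y + 13) + (6y^2 + 78)
  y^3 + y^2 + 13y + 13 = ((1/6)y + 1/6)(6y^2 + 78) + (0)
Last nonzero remainder: 6y^2 + 78. Dividing through by 6 gives the monic gcd y^2 + 13.
Cancel y^2 + 13 from numerator and denominator to get the reduced form.

(y^2 - 3y + 2)/(y + 1)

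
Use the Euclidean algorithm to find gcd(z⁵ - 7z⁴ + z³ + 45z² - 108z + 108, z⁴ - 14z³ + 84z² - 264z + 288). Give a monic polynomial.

Repeated division with remainder:
  z⁵ - 7z⁴ + z³ + 45z² - 108z + 108 = (z + 7)(z⁴ - 14z³ + 84z² - 264z + 288) + (15z³ - 279z² + 1452z - 1908)
  z⁴ - 14z³ + 84z² - 264z + 288 = ((1/15)z + 23/75)(15z³ - 279z² + 1452z - 1908) + ((1819/25)z² - (14552/25)z + 21828/25)
  15z³ - 279z² + 1452z - 1908 = ((375/1819)z - 3975/1819)((1819/25)z² - (14552/25)z + 21828/25) + (0)
Last nonzero remainder: (1819/25)z² - (14552/25)z + 21828/25. Dividing through by 1819/25 gives the monic gcd z² - 8z + 12.

z² - 8z + 12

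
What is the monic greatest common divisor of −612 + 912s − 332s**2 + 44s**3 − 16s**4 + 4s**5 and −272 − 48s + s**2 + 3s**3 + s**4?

By polynomial division,
  4s**5 − 16s**4 + 44s**3 − 332s**2 + 912s − 612 = (4s − 28)(s**4 + 3s**3 + s**2 − 48s − 272) + (124s**3 − 112s**2 + 656s − 8228)
  s**4 + 3s**3 + s**2 − 48s − 272 = ((1/124)s + 121/3844)(124s**3 − 112s**2 + 656s − 8228) + (−(735/961)s**2 − (2205/961)s − 12495/961)
  124s**3 − 112s**2 + 656s − 8228 = (−(119164/735)s + 465124/735)(−(735/961)s**2 − (2205/961)s − 12495/961) + (0)
Last nonzero remainder: −(735/961)s**2 − (2205/961)s − 12495/961. Dividing through by −735/961 gives the monic gcd s**2 + 3s + 17.

17 + 3s + s**2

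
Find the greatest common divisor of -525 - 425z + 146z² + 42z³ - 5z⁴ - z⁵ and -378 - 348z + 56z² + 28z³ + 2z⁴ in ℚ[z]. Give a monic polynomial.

By polynomial division,
  -z⁵ - 5z⁴ + 42z³ + 146z² - 425z - 525 = (-(1/2)z + 9/2)(2z⁴ + 28z³ + 56z² - 348z - 378) + (-56z³ - 280z² + 952z + 1176)
  2z⁴ + 28z³ + 56z² - 348z - 378 = (-(1/28)z - 9/28)(-56z³ - 280z² + 952z + 1176) + (0)
Last nonzero remainder: -56z³ - 280z² + 952z + 1176. Dividing through by -56 gives the monic gcd z³ + 5z² - 17z - 21.

-21 - 17z + 5z² + z³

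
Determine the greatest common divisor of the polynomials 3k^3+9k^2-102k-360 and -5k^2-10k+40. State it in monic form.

Euclidean algorithm in ℚ[k]:
  3k^3+9k^2-102k-360 = (-(3/5)k-3/5)(-5k^2-10k+40) + (-84k-336)
  -5k^2-10k+40 = ((5/84)k-5/42)(-84k-336) + (0)
Last nonzero remainder: -84k-336. Dividing through by -84 gives the monic gcd k+4.

k+4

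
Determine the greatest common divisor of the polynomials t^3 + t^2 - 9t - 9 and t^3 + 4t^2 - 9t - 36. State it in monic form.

t^2 - 9

Apply the Euclidean algorithm:
  t^3 + t^2 - 9t - 9 = (t^3 + 4t^2 - 9t - 36) + (-3t^2 + 27)
  t^3 + 4t^2 - 9t - 36 = (-(1/3)t - 4/3)(-3t^2 + 27) + (0)
Last nonzero remainder: -3t^2 + 27. Dividing through by -3 gives the monic gcd t^2 - 9.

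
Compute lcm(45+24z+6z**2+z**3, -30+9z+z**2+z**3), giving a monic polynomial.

By polynomial division,
  z**3+6z**2+24z+45 = (z**3+z**2+9z-30) + (5z**2+15z+75)
  z**3+z**2+9z-30 = ((1/5)z-2/5)(5z**2+15z+75) + (0)
Last nonzero remainder: 5z**2+15z+75. Dividing through by 5 gives the monic gcd z**2+3z+15.
Then lcm(f, g) = f·g / gcd(f, g); expanding and making the result monic gives the answer.

-90-3z+12z**2+4z**3+z**4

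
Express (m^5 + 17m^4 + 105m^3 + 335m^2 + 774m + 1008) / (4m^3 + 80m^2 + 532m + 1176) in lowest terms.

Apply the Euclidean algorithm:
  m^5 + 17m^4 + 105m^3 + 335m^2 + 774m + 1008 = ((1/4)m^2 - (3/4)m + 8)(4m^3 + 80m^2 + 532m + 1176) + (-200m^2 - 2600m - 8400)
  4m^3 + 80m^2 + 532m + 1176 = (-(1/50)m - 7/50)(-200m^2 - 2600m - 8400) + (0)
Last nonzero remainder: -200m^2 - 2600m - 8400. Dividing through by -200 gives the monic gcd m^2 + 13m + 42.
Cancel m^2 + 13m + 42 from numerator and denominator to get the reduced form.

(m^3 + 4m^2 + 11m + 24)/(4m + 28)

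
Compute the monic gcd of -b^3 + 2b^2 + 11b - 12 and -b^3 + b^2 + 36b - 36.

b - 1

Repeated division with remainder:
  -b^3 + 2b^2 + 11b - 12 = (-b^3 + b^2 + 36b - 36) + (b^2 - 25b + 24)
  -b^3 + b^2 + 36b - 36 = (-b - 24)(b^2 - 25b + 24) + (-540b + 540)
  b^2 - 25b + 24 = (-(1/540)b + 2/45)(-540b + 540) + (0)
Last nonzero remainder: -540b + 540. Dividing through by -540 gives the monic gcd b - 1.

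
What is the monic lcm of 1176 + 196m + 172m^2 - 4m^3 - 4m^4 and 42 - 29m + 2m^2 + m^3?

By polynomial division,
  -4m^4 - 4m^3 + 172m^2 + 196m + 1176 = (-4m + 4)(m^3 + 2m^2 - 29m + 42) + (48m^2 + 480m + 1008)
  m^3 + 2m^2 - 29m + 42 = ((1/48)m - 1/6)(48m^2 + 480m + 1008) + (30m + 210)
  48m^2 + 480m + 1008 = ((8/5)m + 24/5)(30m + 210) + (0)
Last nonzero remainder: 30m + 210. Dividing through by 30 gives the monic gcd m + 7.
Then lcm(f, g) = f·g / gcd(f, g); expanding and making the result monic gives the answer.

-1764 + 1176m - 307m^2 + 172m^3 - 42m^4 - 4m^5 + m^6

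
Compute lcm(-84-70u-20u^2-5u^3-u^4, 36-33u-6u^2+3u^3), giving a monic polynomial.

336-140u-186u^2-10u^3-u^4+u^6

By polynomial division,
  -u^4-5u^3-20u^2-70u-84 = (-(1/3)u-7/3)(3u^3-6u^2-33u+36) + (-45u^2-135u)
  3u^3-6u^2-33u+36 = (-(1/15)u+1/3)(-45u^2-135u) + (12u+36)
  -45u^2-135u = (-(15/4)u)(12u+36) + (0)
Last nonzero remainder: 12u+36. Dividing through by 12 gives the monic gcd u+3.
Then lcm(f, g) = f·g / gcd(f, g); expanding and making the result monic gives the answer.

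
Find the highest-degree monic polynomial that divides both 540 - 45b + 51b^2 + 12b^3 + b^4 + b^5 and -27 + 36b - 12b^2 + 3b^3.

9 - 3b + b^2

By polynomial division,
  b^5 + b^4 + 12b^3 + 51b^2 - 45b + 540 = ((1/3)b^2 + (5/3)b + 20/3)(3b^3 - 12b^2 + 36b - 27) + (80b^2 - 240b + 720)
  3b^3 - 12b^2 + 36b - 27 = ((3/80)b - 3/80)(80b^2 - 240b + 720) + (0)
Last nonzero remainder: 80b^2 - 240b + 720. Dividing through by 80 gives the monic gcd b^2 - 3b + 9.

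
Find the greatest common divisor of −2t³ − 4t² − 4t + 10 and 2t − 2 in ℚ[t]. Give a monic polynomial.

Euclidean algorithm in ℚ[t]:
  −2t³ − 4t² − 4t + 10 = (−t² − 3t − 5)(2t − 2) + (0)
Last nonzero remainder: 2t − 2. Dividing through by 2 gives the monic gcd t − 1.

t − 1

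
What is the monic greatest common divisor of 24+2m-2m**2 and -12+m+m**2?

1

Repeated division with remainder:
  -2m**2+2m+24 = (-2)(m**2+m-12) + (4m)
  m**2+m-12 = ((1/4)m+1/4)(4m) + (-12)
  4m = (-(1/3)m)(-12) + (0)
The last nonzero remainder is the constant -12, so the polynomials are coprime and gcd = 1.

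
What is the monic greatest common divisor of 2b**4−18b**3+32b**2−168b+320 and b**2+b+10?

Euclidean algorithm in ℚ[b]:
  2b**4−18b**3+32b**2−168b+320 = (2b**2−20b+32)(b**2+b+10) + (0)
The last nonzero remainder b**2+b+10 is already monic.

b**2+b+10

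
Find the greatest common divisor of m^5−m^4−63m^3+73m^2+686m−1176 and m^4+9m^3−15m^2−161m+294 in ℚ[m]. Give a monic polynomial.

m^3+2m^2−29m+42

Euclidean algorithm in ℚ[m]:
  m^5−m^4−63m^3+73m^2+686m−1176 = (m−10)(m^4+9m^3−15m^2−161m+294) + (42m^3+84m^2−1218m+1764)
  m^4+9m^3−15m^2−161m+294 = ((1/42)m+1/6)(42m^3+84m^2−1218m+1764) + (0)
Last nonzero remainder: 42m^3+84m^2−1218m+1764. Dividing through by 42 gives the monic gcd m^3+2m^2−29m+42.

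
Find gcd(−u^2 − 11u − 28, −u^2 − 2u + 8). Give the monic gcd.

By polynomial division,
  −u^2 − 11u − 28 = (−u^2 − 2u + 8) + (−9u − 36)
  −u^2 − 2u + 8 = ((1/9)u − 2/9)(−9u − 36) + (0)
Last nonzero remainder: −9u − 36. Dividing through by −9 gives the monic gcd u + 4.

u + 4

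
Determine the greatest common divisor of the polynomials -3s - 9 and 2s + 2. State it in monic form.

By polynomial division,
  -3s - 9 = (-3/2)(2s + 2) + (-6)
  2s + 2 = (-(1/3)s - 1/3)(-6) + (0)
The last nonzero remainder is the constant -6, so the polynomials are coprime and gcd = 1.

1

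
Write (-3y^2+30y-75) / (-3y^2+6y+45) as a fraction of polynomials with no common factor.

(y-5)/(y+3)

Apply the Euclidean algorithm:
  -3y^2+30y-75 = (-3y^2+6y+45) + (24y-120)
  -3y^2+6y+45 = (-(1/8)y-3/8)(24y-120) + (0)
Last nonzero remainder: 24y-120. Dividing through by 24 gives the monic gcd y-5.
Cancel y-5 from numerator and denominator to get the reduced form.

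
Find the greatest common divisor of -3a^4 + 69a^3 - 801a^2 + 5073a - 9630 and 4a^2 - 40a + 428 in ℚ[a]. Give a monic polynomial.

a^2 - 10a + 107

By polynomial division,
  -3a^4 + 69a^3 - 801a^2 + 5073a - 9630 = (-(3/4)a^2 + (39/4)a - 45/2)(4a^2 - 40a + 428) + (0)
Last nonzero remainder: 4a^2 - 40a + 428. Dividing through by 4 gives the monic gcd a^2 - 10a + 107.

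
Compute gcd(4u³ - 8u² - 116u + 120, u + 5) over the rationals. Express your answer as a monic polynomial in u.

u + 5

Euclidean algorithm in ℚ[u]:
  4u³ - 8u² - 116u + 120 = (4u² - 28u + 24)(u + 5) + (0)
The last nonzero remainder u + 5 is already monic.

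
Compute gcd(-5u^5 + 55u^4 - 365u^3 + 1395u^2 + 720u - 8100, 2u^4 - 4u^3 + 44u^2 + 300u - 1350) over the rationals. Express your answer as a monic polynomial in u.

u^3 - 7u^2 + 57u - 135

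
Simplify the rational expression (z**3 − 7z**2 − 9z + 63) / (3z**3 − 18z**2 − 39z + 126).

(z − 3)/(3z − 6)

By polynomial division,
  z**3 − 7z**2 − 9z + 63 = (1/3)(3z**3 − 18z**2 − 39z + 126) + (−z**2 + 4z + 21)
  3z**3 − 18z**2 − 39z + 126 = (−3z + 6)(−z**2 + 4z + 21) + (0)
Last nonzero remainder: −z**2 + 4z + 21. Dividing through by −1 gives the monic gcd z**2 − 4z − 21.
Cancel z**2 − 4z − 21 from numerator and denominator to get the reduced form.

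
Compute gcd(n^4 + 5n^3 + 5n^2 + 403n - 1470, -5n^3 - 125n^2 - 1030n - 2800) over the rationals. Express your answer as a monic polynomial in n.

n + 10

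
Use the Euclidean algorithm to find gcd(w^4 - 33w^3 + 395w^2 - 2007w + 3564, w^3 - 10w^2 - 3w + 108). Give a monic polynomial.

w^2 - 13w + 36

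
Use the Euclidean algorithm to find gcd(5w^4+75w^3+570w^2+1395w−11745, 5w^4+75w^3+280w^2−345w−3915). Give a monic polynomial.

By polynomial division,
  5w^4+75w^3+570w^2+1395w−11745 = (5w^4+75w^3+280w^2−345w−3915) + (290w^2+1740w−7830)
  5w^4+75w^3+280w^2−345w−3915 = ((1/58)w^2+(9/58)w+1/2)(290w^2+1740w−7830) + (0)
Last nonzero remainder: 290w^2+1740w−7830. Dividing through by 290 gives the monic gcd w^2+6w−27.

w^2+6w−27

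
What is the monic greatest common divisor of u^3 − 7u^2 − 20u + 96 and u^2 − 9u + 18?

u − 3

Apply the Euclidean algorithm:
  u^3 − 7u^2 − 20u + 96 = (u + 2)(u^2 − 9u + 18) + (−20u + 60)
  u^2 − 9u + 18 = (−(1/20)u + 3/10)(−20u + 60) + (0)
Last nonzero remainder: −20u + 60. Dividing through by −20 gives the monic gcd u − 3.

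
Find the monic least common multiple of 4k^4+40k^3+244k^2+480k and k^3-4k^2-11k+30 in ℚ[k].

k^6+3k^5+k^4-207k^3-230k^2+1200k

By polynomial division,
  4k^4+40k^3+244k^2+480k = (4k+56)(k^3-4k^2-11k+30) + (512k^2+976k-1680)
  k^3-4k^2-11k+30 = ((1/512)k-189/16384)(512k^2+976k-1680) + ((3625/1024)k+10875/1024)
  512k^2+976k-1680 = ((524288/3625)k-114688/725)((3625/1024)k+10875/1024) + (0)
Last nonzero remainder: (3625/1024)k+10875/1024. Dividing through by 3625/1024 gives the monic gcd k+3.
Then lcm(f, g) = f·g / gcd(f, g); expanding and making the result monic gives the answer.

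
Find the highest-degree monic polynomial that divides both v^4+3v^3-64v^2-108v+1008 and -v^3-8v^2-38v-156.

v+6

By polynomial division,
  v^4+3v^3-64v^2-108v+1008 = (-v+5)(-v^3-8v^2-38v-156) + (-62v^2-74v+1788)
  -v^3-8v^2-38v-156 = ((1/62)v+211/1922)(-62v^2-74v+1788) + (-(56425/961)v-338550/961)
  -62v^2-74v+1788 = ((59582/56425)v-286378/56425)(-(56425/961)v-338550/961) + (0)
Last nonzero remainder: -(56425/961)v-338550/961. Dividing through by -56425/961 gives the monic gcd v+6.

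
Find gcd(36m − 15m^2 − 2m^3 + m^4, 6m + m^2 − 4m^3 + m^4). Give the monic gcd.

−3m + m^2

Repeated division with remainder:
  m^4 − 2m^3 − 15m^2 + 36m = (m^4 − 4m^3 + m^2 + 6m) + (2m^3 − 16m^2 + 30m)
  m^4 − 4m^3 + m^2 + 6m = ((1/2)m + 2)(2m^3 − 16m^2 + 30m) + (18m^2 − 54m)
  2m^3 − 16m^2 + 30m = ((1/9)m − 5/9)(18m^2 − 54m) + (0)
Last nonzero remainder: 18m^2 − 54m. Dividing through by 18 gives the monic gcd m^2 − 3m.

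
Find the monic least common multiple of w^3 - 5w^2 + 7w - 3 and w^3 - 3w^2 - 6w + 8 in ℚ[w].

w^5 - 7w^4 + 9w^3 + 23w^2 - 50w + 24

Euclidean algorithm in ℚ[w]:
  w^3 - 5w^2 + 7w - 3 = (w^3 - 3w^2 - 6w + 8) + (-2w^2 + 13w - 11)
  w^3 - 3w^2 - 6w + 8 = (-(1/2)w - 7/4)(-2w^2 + 13w - 11) + ((45/4)w - 45/4)
  -2w^2 + 13w - 11 = (-(8/45)w + 44/45)((45/4)w - 45/4) + (0)
Last nonzero remainder: (45/4)w - 45/4. Dividing through by 45/4 gives the monic gcd w - 1.
Then lcm(f, g) = f·g / gcd(f, g); expanding and making the result monic gives the answer.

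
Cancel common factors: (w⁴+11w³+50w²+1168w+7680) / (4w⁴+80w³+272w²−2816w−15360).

(w²−7w+96)/(4w²+8w−192)

Apply the Euclidean algorithm:
  w⁴+11w³+50w²+1168w+7680 = (1/4)(4w⁴+80w³+272w²−2816w−15360) + (−9w³−18w²+1872w+11520)
  4w⁴+80w³+272w²−2816w−15360 = (−(4/9)w−8)(−9w³−18w²+1872w+11520) + (960w²+17280w+76800)
  −9w³−18w²+1872w+11520 = (−(3/320)w+3/20)(960w²+17280w+76800) + (0)
Last nonzero remainder: 960w²+17280w+76800. Dividing through by 960 gives the monic gcd w²+18w+80.
Cancel w²+18w+80 from numerator and denominator to get the reduced form.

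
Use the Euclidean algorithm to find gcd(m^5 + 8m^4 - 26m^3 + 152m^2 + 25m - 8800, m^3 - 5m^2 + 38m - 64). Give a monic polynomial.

Apply the Euclidean algorithm:
  m^5 + 8m^4 - 26m^3 + 152m^2 + 25m - 8800 = (m^2 + 13m + 1)(m^3 - 5m^2 + 38m - 64) + (-273m^2 + 819m - 8736)
  m^3 - 5m^2 + 38m - 64 = (-(1/273)m + 2/273)(-273m^2 + 819m - 8736) + (0)
Last nonzero remainder: -273m^2 + 819m - 8736. Dividing through by -273 gives the monic gcd m^2 - 3m + 32.

m^2 - 3m + 32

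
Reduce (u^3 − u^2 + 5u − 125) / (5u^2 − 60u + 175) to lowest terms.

(u^2 + 4u + 25)/(5u − 35)

By polynomial division,
  u^3 − u^2 + 5u − 125 = ((1/5)u + 11/5)(5u^2 − 60u + 175) + (102u − 510)
  5u^2 − 60u + 175 = ((5/102)u − 35/102)(102u − 510) + (0)
Last nonzero remainder: 102u − 510. Dividing through by 102 gives the monic gcd u − 5.
Cancel u − 5 from numerator and denominator to get the reduced form.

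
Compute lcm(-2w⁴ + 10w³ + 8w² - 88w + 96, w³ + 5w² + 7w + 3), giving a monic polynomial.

Repeated division with remainder:
  -2w⁴ + 10w³ + 8w² - 88w + 96 = (-2w + 20)(w³ + 5w² + 7w + 3) + (-78w² - 222w + 36)
  w³ + 5w² + 7w + 3 = (-(1/78)w - 14/507)(-78w² - 222w + 36) + ((225/169)w + 675/169)
  -78w² - 222w + 36 = (-(4394/75)w + 676/75)((225/169)w + 675/169) + (0)
Last nonzero remainder: (225/169)w + 675/169. Dividing through by 225/169 gives the monic gcd w + 3.
Then lcm(f, g) = f·g / gcd(f, g); expanding and making the result monic gives the answer.

w⁶ - 3w⁵ - 13w⁴ + 31w³ + 36w² - 52w - 48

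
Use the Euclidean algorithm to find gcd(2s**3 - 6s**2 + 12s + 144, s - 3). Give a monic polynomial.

1

Euclidean algorithm in ℚ[s]:
  2s**3 - 6s**2 + 12s + 144 = (2s**2 + 12)(s - 3) + (180)
  s - 3 = ((1/180)s - 1/60)(180) + (0)
The last nonzero remainder is the constant 180, so the polynomials are coprime and gcd = 1.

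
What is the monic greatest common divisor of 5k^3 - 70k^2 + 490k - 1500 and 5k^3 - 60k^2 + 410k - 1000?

k^2 - 8k + 50

Repeated division with remainder:
  5k^3 - 70k^2 + 490k - 1500 = (5k^3 - 60k^2 + 410k - 1000) + (-10k^2 + 80k - 500)
  5k^3 - 60k^2 + 410k - 1000 = (-(1/2)k + 2)(-10k^2 + 80k - 500) + (0)
Last nonzero remainder: -10k^2 + 80k - 500. Dividing through by -10 gives the monic gcd k^2 - 8k + 50.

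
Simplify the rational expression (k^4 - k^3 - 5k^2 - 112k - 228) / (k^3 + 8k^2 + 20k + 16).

(k^3 - 3k^2 + k - 114)/(k^2 + 6k + 8)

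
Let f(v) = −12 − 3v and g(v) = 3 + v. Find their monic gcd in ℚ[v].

Apply the Euclidean algorithm:
  −3v − 12 = (−3)(v + 3) + (−3)
  v + 3 = (−(1/3)v − 1)(−3) + (0)
The last nonzero remainder is the constant −3, so the polynomials are coprime and gcd = 1.

1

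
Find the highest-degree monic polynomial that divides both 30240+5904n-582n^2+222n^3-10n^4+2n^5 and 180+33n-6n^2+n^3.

180+33n-6n^2+n^3

Euclidean algorithm in ℚ[n]:
  2n^5-10n^4+222n^3-582n^2+5904n+30240 = (2n^2+2n+168)(n^3-6n^2+33n+180) + (0)
The last nonzero remainder n^3-6n^2+33n+180 is already monic.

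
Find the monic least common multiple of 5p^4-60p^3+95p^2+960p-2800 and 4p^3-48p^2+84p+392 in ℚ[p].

Apply the Euclidean algorithm:
  5p^4-60p^3+95p^2+960p-2800 = ((5/4)p)(4p^3-48p^2+84p+392) + (-10p^2+470p-2800)
  4p^3-48p^2+84p+392 = (-(2/5)p-14)(-10p^2+470p-2800) + (5544p-38808)
  -10p^2+470p-2800 = (-(5/2772)p+50/693)(5544p-38808) + (0)
Last nonzero remainder: 5544p-38808. Dividing through by 5544 gives the monic gcd p-7.
Then lcm(f, g) = f·g / gcd(f, g); expanding and making the result monic gives the answer.

p^6-17p^5+65p^4+265p^3-1786p^2+112p+7840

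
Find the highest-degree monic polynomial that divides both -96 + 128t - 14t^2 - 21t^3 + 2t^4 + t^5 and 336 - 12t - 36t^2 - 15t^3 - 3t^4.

-8 + 2t + t^2

Repeated division with remainder:
  t^5 + 2t^4 - 21t^3 - 14t^2 + 128t - 96 = (-(1/3)t + 1)(-3t^4 - 15t^3 - 36t^2 - 12t + 336) + (-18t^3 + 18t^2 + 252t - 432)
  -3t^4 - 15t^3 - 36t^2 - 12t + 336 = ((1/6)t + 1)(-18t^3 + 18t^2 + 252t - 432) + (-96t^2 - 192t + 768)
  -18t^3 + 18t^2 + 252t - 432 = ((3/16)t - 9/16)(-96t^2 - 192t + 768) + (0)
Last nonzero remainder: -96t^2 - 192t + 768. Dividing through by -96 gives the monic gcd t^2 + 2t - 8.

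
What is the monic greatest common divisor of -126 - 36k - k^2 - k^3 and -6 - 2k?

Repeated division with remainder:
  -k^3 - k^2 - 36k - 126 = ((1/2)k^2 - k + 21)(-2k - 6) + (0)
Last nonzero remainder: -2k - 6. Dividing through by -2 gives the monic gcd k + 3.

3 + k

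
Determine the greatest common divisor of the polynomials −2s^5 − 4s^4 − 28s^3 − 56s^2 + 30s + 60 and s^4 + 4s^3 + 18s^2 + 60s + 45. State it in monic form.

s^3 + s^2 + 15s + 15

By polynomial division,
  −2s^5 − 4s^4 − 28s^3 − 56s^2 + 30s + 60 = (−2s + 4)(s^4 + 4s^3 + 18s^2 + 60s + 45) + (−8s^3 − 8s^2 − 120s − 120)
  s^4 + 4s^3 + 18s^2 + 60s + 45 = (−(1/8)s − 3/8)(−8s^3 − 8s^2 − 120s − 120) + (0)
Last nonzero remainder: −8s^3 − 8s^2 − 120s − 120. Dividing through by −8 gives the monic gcd s^3 + s^2 + 15s + 15.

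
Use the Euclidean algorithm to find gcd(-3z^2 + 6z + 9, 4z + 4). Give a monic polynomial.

Apply the Euclidean algorithm:
  -3z^2 + 6z + 9 = (-(3/4)z + 9/4)(4z + 4) + (0)
Last nonzero remainder: 4z + 4. Dividing through by 4 gives the monic gcd z + 1.

z + 1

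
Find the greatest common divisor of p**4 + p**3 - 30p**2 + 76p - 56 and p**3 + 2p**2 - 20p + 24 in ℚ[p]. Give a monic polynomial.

p**2 - 4p + 4

Apply the Euclidean algorithm:
  p**4 + p**3 - 30p**2 + 76p - 56 = (p - 1)(p**3 + 2p**2 - 20p + 24) + (-8p**2 + 32p - 32)
  p**3 + 2p**2 - 20p + 24 = (-(1/8)p - 3/4)(-8p**2 + 32p - 32) + (0)
Last nonzero remainder: -8p**2 + 32p - 32. Dividing through by -8 gives the monic gcd p**2 - 4p + 4.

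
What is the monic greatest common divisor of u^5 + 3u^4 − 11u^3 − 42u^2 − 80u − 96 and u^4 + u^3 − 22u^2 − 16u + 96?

u^2 − 16

Repeated division with remainder:
  u^5 + 3u^4 − 11u^3 − 42u^2 − 80u − 96 = (u + 2)(u^4 + u^3 − 22u^2 − 16u + 96) + (9u^3 + 18u^2 − 144u − 288)
  u^4 + u^3 − 22u^2 − 16u + 96 = ((1/9)u − 1/9)(9u^3 + 18u^2 − 144u − 288) + (−4u^2 + 64)
  9u^3 + 18u^2 − 144u − 288 = (−(9/4)u − 9/2)(−4u^2 + 64) + (0)
Last nonzero remainder: −4u^2 + 64. Dividing through by −4 gives the monic gcd u^2 − 16.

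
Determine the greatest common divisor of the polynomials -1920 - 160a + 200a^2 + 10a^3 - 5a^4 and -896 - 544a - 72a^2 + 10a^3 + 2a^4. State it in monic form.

Euclidean algorithm in ℚ[a]:
  -5a^4 + 10a^3 + 200a^2 - 160a - 1920 = (-5/2)(2a^4 + 10a^3 - 72a^2 - 544a - 896) + (35a^3 + 20a^2 - 1520a - 4160)
  2a^4 + 10a^3 - 72a^2 - 544a - 896 = ((2/35)a + 62/245)(35a^3 + 20a^2 - 1520a - 4160) + ((480/49)a^2 + (3840/49)a + 7680/49)
  35a^3 + 20a^2 - 1520a - 4160 = ((343/96)a - 637/24)((480/49)a^2 + (3840/49)a + 7680/49) + (0)
Last nonzero remainder: (480/49)a^2 + (3840/49)a + 7680/49. Dividing through by 480/49 gives the monic gcd a^2 + 8a + 16.

16 + 8a + a^2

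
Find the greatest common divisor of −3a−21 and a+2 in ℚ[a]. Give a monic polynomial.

1

Apply the Euclidean algorithm:
  −3a−21 = (−3)(a+2) + (−15)
  a+2 = (−(1/15)a−2/15)(−15) + (0)
The last nonzero remainder is the constant −15, so the polynomials are coprime and gcd = 1.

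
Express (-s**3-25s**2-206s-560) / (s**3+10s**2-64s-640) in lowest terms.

Euclidean algorithm in ℚ[s]:
  -s**3-25s**2-206s-560 = (-1)(s**3+10s**2-64s-640) + (-15s**2-270s-1200)
  s**3+10s**2-64s-640 = (-(1/15)s+8/15)(-15s**2-270s-1200) + (0)
Last nonzero remainder: -15s**2-270s-1200. Dividing through by -15 gives the monic gcd s**2+18s+80.
Cancel s**2+18s+80 from numerator and denominator to get the reduced form.

(-s-7)/(s-8)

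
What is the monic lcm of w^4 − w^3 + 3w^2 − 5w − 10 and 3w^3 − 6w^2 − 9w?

Euclidean algorithm in ℚ[w]:
  w^4 − w^3 + 3w^2 − 5w − 10 = ((1/3)w + 1/3)(3w^3 − 6w^2 − 9w) + (8w^2 − 2w − 10)
  3w^3 − 6w^2 − 9w = ((3/8)w − 21/32)(8w^2 − 2w − 10) + (−(105/16)w − 105/16)
  8w^2 − 2w − 10 = (−(128/105)w + 32/21)(−(105/16)w − 105/16) + (0)
Last nonzero remainder: −(105/16)w − 105/16. Dividing through by −105/16 gives the monic gcd w + 1.
Then lcm(f, g) = f·g / gcd(f, g); expanding and making the result monic gives the answer.

w^6 − 4w^5 + 6w^4 − 14w^3 + 5w^2 + 30w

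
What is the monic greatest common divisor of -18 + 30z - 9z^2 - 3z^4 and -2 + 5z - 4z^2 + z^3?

Apply the Euclidean algorithm:
  -3z^4 - 9z^2 + 30z - 18 = (-3z - 12)(z^3 - 4z^2 + 5z - 2) + (-42z^2 + 84z - 42)
  z^3 - 4z^2 + 5z - 2 = (-(1/42)z + 1/21)(-42z^2 + 84z - 42) + (0)
Last nonzero remainder: -42z^2 + 84z - 42. Dividing through by -42 gives the monic gcd z^2 - 2z + 1.

1 - 2z + z^2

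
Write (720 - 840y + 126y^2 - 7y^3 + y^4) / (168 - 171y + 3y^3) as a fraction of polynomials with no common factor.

(-720 + 120y - 6y^2 + y^3)/(-168 + 3y + 3y^2)

Apply the Euclidean algorithm:
  y^4 - 7y^3 + 126y^2 - 840y + 720 = ((1/3)y - 7/3)(3y^3 - 171y + 168) + (183y^2 - 1295y + 1112)
  3y^3 - 171y + 168 = ((1/61)y + 1295/11163)(183y^2 - 1295y + 1112) + (-(435344/11163)y + 435344/11163)
  183y^2 - 1295y + 1112 = (-(2042829/435344)y + 1551657/54418)(-(435344/11163)y + 435344/11163) + (0)
Last nonzero remainder: -(435344/11163)y + 435344/11163. Dividing through by -435344/11163 gives the monic gcd y - 1.
Cancel y - 1 from numerator and denominator to get the reduced form.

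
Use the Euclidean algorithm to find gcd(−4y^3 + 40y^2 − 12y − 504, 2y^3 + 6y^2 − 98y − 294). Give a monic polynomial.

y^2 − 4y − 21

Euclidean algorithm in ℚ[y]:
  −4y^3 + 40y^2 − 12y − 504 = (−2)(2y^3 + 6y^2 − 98y − 294) + (52y^2 − 208y − 1092)
  2y^3 + 6y^2 − 98y − 294 = ((1/26)y + 7/26)(52y^2 − 208y − 1092) + (0)
Last nonzero remainder: 52y^2 − 208y − 1092. Dividing through by 52 gives the monic gcd y^2 − 4y − 21.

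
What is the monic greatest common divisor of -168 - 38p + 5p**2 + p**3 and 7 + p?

7 + p

Repeated division with remainder:
  p**3 + 5p**2 - 38p - 168 = (p**2 - 2p - 24)(p + 7) + (0)
The last nonzero remainder p + 7 is already monic.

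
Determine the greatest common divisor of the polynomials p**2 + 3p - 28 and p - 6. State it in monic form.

1

By polynomial division,
  p**2 + 3p - 28 = (p + 9)(p - 6) + (26)
  p - 6 = ((1/26)p - 3/13)(26) + (0)
The last nonzero remainder is the constant 26, so the polynomials are coprime and gcd = 1.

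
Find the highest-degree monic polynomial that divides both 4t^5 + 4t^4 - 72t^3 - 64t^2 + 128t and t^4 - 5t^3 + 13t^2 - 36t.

t^2 - 4t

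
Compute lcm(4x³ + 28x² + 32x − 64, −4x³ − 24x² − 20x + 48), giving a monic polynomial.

Apply the Euclidean algorithm:
  4x³ + 28x² + 32x − 64 = (−1)(−4x³ − 24x² − 20x + 48) + (4x² + 12x − 16)
  −4x³ − 24x² − 20x + 48 = (−x − 3)(4x² + 12x − 16) + (0)
Last nonzero remainder: 4x² + 12x − 16. Dividing through by 4 gives the monic gcd x² + 3x − 4.
Then lcm(f, g) = f·g / gcd(f, g); expanding and making the result monic gives the answer.

x⁴ + 10x³ + 29x² + 8x − 48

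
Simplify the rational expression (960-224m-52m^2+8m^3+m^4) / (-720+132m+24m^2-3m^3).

Apply the Euclidean algorithm:
  m^4+8m^3-52m^2-224m+960 = (-(1/3)m-16/3)(-3m^3+24m^2+132m-720) + (120m^2+240m-2880)
  -3m^3+24m^2+132m-720 = (-(1/40)m+1/4)(120m^2+240m-2880) + (0)
Last nonzero remainder: 120m^2+240m-2880. Dividing through by 120 gives the monic gcd m^2+2m-24.
Cancel m^2+2m-24 from numerator and denominator to get the reduced form.

(40-6m-m^2)/(-30+3m)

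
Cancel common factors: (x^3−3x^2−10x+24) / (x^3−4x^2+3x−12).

Euclidean algorithm in ℚ[x]:
  x^3−3x^2−10x+24 = (x^3−4x^2+3x−12) + (x^2−13x+36)
  x^3−4x^2+3x−12 = (x+9)(x^2−13x+36) + (84x−336)
  x^2−13x+36 = ((1/84)x−3/28)(84x−336) + (0)
Last nonzero remainder: 84x−336. Dividing through by 84 gives the monic gcd x−4.
Cancel x−4 from numerator and denominator to get the reduced form.

(x^2+x−6)/(x^2+3)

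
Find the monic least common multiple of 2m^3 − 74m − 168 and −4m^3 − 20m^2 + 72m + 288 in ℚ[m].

m^5 + 2m^4 − 61m^3 − 158m^2 + 720m + 2016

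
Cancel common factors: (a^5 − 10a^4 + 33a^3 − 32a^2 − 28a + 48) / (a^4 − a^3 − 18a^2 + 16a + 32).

(a^2 − 5a + 6)/(a + 4)

Repeated division with remainder:
  a^5 − 10a^4 + 33a^3 − 32a^2 − 28a + 48 = (a − 9)(a^4 − a^3 − 18a^2 + 16a + 32) + (42a^3 − 210a^2 + 84a + 336)
  a^4 − a^3 − 18a^2 + 16a + 32 = ((1/42)a + 2/21)(42a^3 − 210a^2 + 84a + 336) + (0)
Last nonzero remainder: 42a^3 − 210a^2 + 84a + 336. Dividing through by 42 gives the monic gcd a^3 − 5a^2 + 2a + 8.
Cancel a^3 − 5a^2 + 2a + 8 from numerator and denominator to get the reduced form.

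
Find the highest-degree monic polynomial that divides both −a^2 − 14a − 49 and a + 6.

1

Euclidean algorithm in ℚ[a]:
  −a^2 − 14a − 49 = (−a − 8)(a + 6) + (−1)
  a + 6 = (−a − 6)(−1) + (0)
The last nonzero remainder is the constant −1, so the polynomials are coprime and gcd = 1.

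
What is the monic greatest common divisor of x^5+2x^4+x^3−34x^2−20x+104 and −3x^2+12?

x^2−4

By polynomial division,
  x^5+2x^4+x^3−34x^2−20x+104 = (−(1/3)x^3−(2/3)x^2−(5/3)x+26/3)(−3x^2+12) + (0)
Last nonzero remainder: −3x^2+12. Dividing through by −3 gives the monic gcd x^2−4.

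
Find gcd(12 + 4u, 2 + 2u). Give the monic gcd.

By polynomial division,
  4u + 12 = (2)(2u + 2) + (8)
  2u + 2 = ((1/4)u + 1/4)(8) + (0)
The last nonzero remainder is the constant 8, so the polynomials are coprime and gcd = 1.

1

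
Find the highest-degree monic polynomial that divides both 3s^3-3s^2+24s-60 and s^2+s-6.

s-2

Apply the Euclidean algorithm:
  3s^3-3s^2+24s-60 = (3s-6)(s^2+s-6) + (48s-96)
  s^2+s-6 = ((1/48)s+1/16)(48s-96) + (0)
Last nonzero remainder: 48s-96. Dividing through by 48 gives the monic gcd s-2.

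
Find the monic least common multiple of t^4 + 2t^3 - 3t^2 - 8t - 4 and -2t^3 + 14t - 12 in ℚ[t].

By polynomial division,
  t^4 + 2t^3 - 3t^2 - 8t - 4 = (-(1/2)t - 1)(-2t^3 + 14t - 12) + (4t^2 - 16)
  -2t^3 + 14t - 12 = (-(1/2)t)(4t^2 - 16) + (6t - 12)
  4t^2 - 16 = ((2/3)t + 4/3)(6t - 12) + (0)
Last nonzero remainder: 6t - 12. Dividing through by 6 gives the monic gcd t - 2.
Then lcm(f, g) = f·g / gcd(f, g); expanding and making the result monic gives the answer.

t^6 + 4t^5 - 2t^4 - 20t^3 - 11t^2 + 16t + 12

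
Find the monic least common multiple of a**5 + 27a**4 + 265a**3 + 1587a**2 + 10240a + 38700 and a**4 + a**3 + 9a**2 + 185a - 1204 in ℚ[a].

Euclidean algorithm in ℚ[a]:
  a**5 + 27a**4 + 265a**3 + 1587a**2 + 10240a + 38700 = (a + 26)(a**4 + a**3 + 9a**2 + 185a - 1204) + (230a**3 + 1168a**2 + 6634a + 70004)
  a**4 + a**3 + 9a**2 + 185a - 1204 = ((1/230)a - 469/26450)(230a**3 + 1168a**2 + 6634a + 70004) + ((11466/13225)a**2 - (22932/13225)a + 493038/13225)
  230a**3 + 1168a**2 + 6634a + 70004 = ((1520875/5733)a + 10765150/5733)((11466/13225)a**2 - (22932/13225)a + 493038/13225) + (0)
Last nonzero remainder: (11466/13225)a**2 - (22932/13225)a + 493038/13225. Dividing through by 11466/13225 gives the monic gcd a**2 - 2a + 43.
Then lcm(f, g) = f·g / gcd(f, g); expanding and making the result monic gives the answer.

a**7 + 30a**6 + 318a**5 + 1626a**4 + 7581a**3 + 24984a**2 - 170620a - 1083600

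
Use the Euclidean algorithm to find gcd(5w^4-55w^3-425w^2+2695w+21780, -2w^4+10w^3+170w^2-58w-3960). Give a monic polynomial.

Repeated division with remainder:
  5w^4-55w^3-425w^2+2695w+21780 = (-5/2)(-2w^4+10w^3+170w^2-58w-3960) + (-30w^3+2550w+11880)
  -2w^4+10w^3+170w^2-58w-3960 = ((1/15)w-1/3)(-30w^3+2550w+11880) + (0)
Last nonzero remainder: -30w^3+2550w+11880. Dividing through by -30 gives the monic gcd w^3-85w-396.

w^3-85w-396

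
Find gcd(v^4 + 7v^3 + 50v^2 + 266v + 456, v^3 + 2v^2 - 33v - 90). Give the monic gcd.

v + 3

By polynomial division,
  v^4 + 7v^3 + 50v^2 + 266v + 456 = (v + 5)(v^3 + 2v^2 - 33v - 90) + (73v^2 + 521v + 906)
  v^3 + 2v^2 - 33v - 90 = ((1/73)v - 375/5329)(73v^2 + 521v + 906) + (-(46620/5329)v - 139860/5329)
  73v^2 + 521v + 906 = (-(389017/46620)v - 804679/23310)(-(46620/5329)v - 139860/5329) + (0)
Last nonzero remainder: -(46620/5329)v - 139860/5329. Dividing through by -46620/5329 gives the monic gcd v + 3.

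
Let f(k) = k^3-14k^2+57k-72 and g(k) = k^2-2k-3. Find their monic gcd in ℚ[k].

By polynomial division,
  k^3-14k^2+57k-72 = (k-12)(k^2-2k-3) + (36k-108)
  k^2-2k-3 = ((1/36)k+1/36)(36k-108) + (0)
Last nonzero remainder: 36k-108. Dividing through by 36 gives the monic gcd k-3.

k-3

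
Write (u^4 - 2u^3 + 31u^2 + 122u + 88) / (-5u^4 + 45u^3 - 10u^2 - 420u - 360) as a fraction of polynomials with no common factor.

Euclidean algorithm in ℚ[u]:
  u^4 - 2u^3 + 31u^2 + 122u + 88 = (-1/5)(-5u^4 + 45u^3 - 10u^2 - 420u - 360) + (7u^3 + 29u^2 + 38u + 16)
  -5u^4 + 45u^3 - 10u^2 - 420u - 360 = (-(5/7)u + 460/49)(7u^3 + 29u^2 + 38u + 16) + (-(12500/49)u^2 - (37500/49)u - 25000/49)
  7u^3 + 29u^2 + 38u + 16 = (-(343/12500)u - 98/3125)(-(12500/49)u^2 - (37500/49)u - 25000/49) + (0)
Last nonzero remainder: -(12500/49)u^2 - (37500/49)u - 25000/49. Dividing through by -12500/49 gives the monic gcd u^2 + 3u + 2.
Cancel u^2 + 3u + 2 from numerator and denominator to get the reduced form.

(-u^2 + 5u - 44)/(5u^2 - 60u + 180)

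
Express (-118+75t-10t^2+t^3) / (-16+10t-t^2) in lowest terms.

(-59+8t-t^2)/(-8+t)

Apply the Euclidean algorithm:
  t^3-10t^2+75t-118 = (-t)(-t^2+10t-16) + (59t-118)
  -t^2+10t-16 = (-(1/59)t+8/59)(59t-118) + (0)
Last nonzero remainder: 59t-118. Dividing through by 59 gives the monic gcd t-2.
Cancel t-2 from numerator and denominator to get the reduced form.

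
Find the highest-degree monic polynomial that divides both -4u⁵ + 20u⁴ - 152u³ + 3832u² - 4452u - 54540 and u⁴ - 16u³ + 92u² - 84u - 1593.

u² - 6u - 27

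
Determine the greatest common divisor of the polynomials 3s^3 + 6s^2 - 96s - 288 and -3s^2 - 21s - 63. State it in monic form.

1

Euclidean algorithm in ℚ[s]:
  3s^3 + 6s^2 - 96s - 288 = (-s + 5)(-3s^2 - 21s - 63) + (-54s + 27)
  -3s^2 - 21s - 63 = ((1/18)s + 5/12)(-54s + 27) + (-297/4)
  -54s + 27 = ((8/11)s - 4/11)(-297/4) + (0)
The last nonzero remainder is the constant -297/4, so the polynomials are coprime and gcd = 1.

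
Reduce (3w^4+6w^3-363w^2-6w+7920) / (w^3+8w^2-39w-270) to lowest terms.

(3w^2+9w-264)/(w+9)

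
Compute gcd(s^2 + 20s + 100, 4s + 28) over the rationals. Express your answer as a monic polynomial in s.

1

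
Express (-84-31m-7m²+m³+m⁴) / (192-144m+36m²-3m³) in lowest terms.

Euclidean algorithm in ℚ[m]:
  m⁴+m³-7m²-31m-84 = (-(1/3)m-13/3)(-3m³+36m²-144m+192) + (101m²-591m+748)
  -3m³+36m²-144m+192 = (-(3/101)m+1863/10201)(101m²-591m+748) + (-(141267/10201)m+565068/10201)
  101m²-591m+748 = (-(1030301/141267)m+1907587/141267)(-(141267/10201)m+565068/10201) + (0)
Last nonzero remainder: -(141267/10201)m+565068/10201. Dividing through by -141267/10201 gives the monic gcd m-4.
Cancel m-4 from numerator and denominator to get the reduced form.

(-21-13m-5m²-m³)/(48-24m+3m²)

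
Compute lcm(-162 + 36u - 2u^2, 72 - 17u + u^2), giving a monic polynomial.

Repeated division with remainder:
  -2u^2 + 36u - 162 = (-2)(u^2 - 17u + 72) + (2u - 18)
  u^2 - 17u + 72 = ((1/2)u - 4)(2u - 18) + (0)
Last nonzero remainder: 2u - 18. Dividing through by 2 gives the monic gcd u - 9.
Then lcm(f, g) = f·g / gcd(f, g); expanding and making the result monic gives the answer.

-648 + 225u - 26u^2 + u^3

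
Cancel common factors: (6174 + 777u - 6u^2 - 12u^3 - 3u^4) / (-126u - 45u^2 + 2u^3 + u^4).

Euclidean algorithm in ℚ[u]:
  -3u^4 - 12u^3 - 6u^2 + 777u + 6174 = (-3)(u^4 + 2u^3 - 45u^2 - 126u) + (-6u^3 - 141u^2 + 399u + 6174)
  u^4 + 2u^3 - 45u^2 - 126u = (-(1/6)u + 43/12)(-6u^3 - 141u^2 + 399u + 6174) + ((2107/4)u^2 - (2107/4)u - 44247/2)
  -6u^3 - 141u^2 + 399u + 6174 = (-(24/2107)u - 12/43)((2107/4)u^2 - (2107/4)u - 44247/2) + (0)
Last nonzero remainder: (2107/4)u^2 - (2107/4)u - 44247/2. Dividing through by 2107/4 gives the monic gcd u^2 - u - 42.
Cancel u^2 - u - 42 from numerator and denominator to get the reduced form.

(-147 - 15u - 3u^2)/(3u + u^2)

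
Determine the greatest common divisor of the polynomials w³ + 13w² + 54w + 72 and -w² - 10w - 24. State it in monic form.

Repeated division with remainder:
  w³ + 13w² + 54w + 72 = (-w - 3)(-w² - 10w - 24) + (0)
Last nonzero remainder: -w² - 10w - 24. Dividing through by -1 gives the monic gcd w² + 10w + 24.

w² + 10w + 24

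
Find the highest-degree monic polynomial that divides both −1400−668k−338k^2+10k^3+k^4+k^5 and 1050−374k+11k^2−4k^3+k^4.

By polynomial division,
  k^5+k^4+10k^3−338k^2−668k−1400 = (k+5)(k^4−4k^3+11k^2−374k+1050) + (19k^3−19k^2+152k−6650)
  k^4−4k^3+11k^2−374k+1050 = ((1/19)k−3/19)(19k^3−19k^2+152k−6650) + (0)
Last nonzero remainder: 19k^3−19k^2+152k−6650. Dividing through by 19 gives the monic gcd k^3−k^2+8k−350.

−350+8k−k^2+k^3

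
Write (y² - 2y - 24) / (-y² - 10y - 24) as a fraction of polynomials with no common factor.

Apply the Euclidean algorithm:
  y² - 2y - 24 = (-1)(-y² - 10y - 24) + (-12y - 48)
  -y² - 10y - 24 = ((1/12)y + 1/2)(-12y - 48) + (0)
Last nonzero remainder: -12y - 48. Dividing through by -12 gives the monic gcd y + 4.
Cancel y + 4 from numerator and denominator to get the reduced form.

(-y + 6)/(y + 6)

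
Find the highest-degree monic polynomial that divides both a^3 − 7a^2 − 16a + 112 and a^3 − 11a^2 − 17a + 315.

a − 7

Apply the Euclidean algorithm:
  a^3 − 7a^2 − 16a + 112 = (a^3 − 11a^2 − 17a + 315) + (4a^2 + a − 203)
  a^3 − 11a^2 − 17a + 315 = ((1/4)a − 45/16)(4a^2 + a − 203) + ((585/16)a − 4095/16)
  4a^2 + a − 203 = ((64/585)a + 464/585)((585/16)a − 4095/16) + (0)
Last nonzero remainder: (585/16)a − 4095/16. Dividing through by 585/16 gives the monic gcd a − 7.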